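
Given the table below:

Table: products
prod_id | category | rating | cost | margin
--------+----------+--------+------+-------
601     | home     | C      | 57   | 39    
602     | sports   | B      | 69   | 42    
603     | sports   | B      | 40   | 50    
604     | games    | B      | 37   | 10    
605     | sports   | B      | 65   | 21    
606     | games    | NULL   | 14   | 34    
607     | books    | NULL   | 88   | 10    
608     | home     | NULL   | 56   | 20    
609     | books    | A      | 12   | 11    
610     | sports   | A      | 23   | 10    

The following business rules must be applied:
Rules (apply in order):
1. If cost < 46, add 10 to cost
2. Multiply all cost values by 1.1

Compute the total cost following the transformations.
562.1

Step 1: Apply Rule 1 - Add 10 to records with cost < 46
  - 5 records affected: 126 + (5 × 10) = 176
  - Unaffected records: 335
  - Sum after Rule 1: 511
Step 2: Apply Rule 2 - Multiply all by 1.1
  - 511 × 1.1 = 562.1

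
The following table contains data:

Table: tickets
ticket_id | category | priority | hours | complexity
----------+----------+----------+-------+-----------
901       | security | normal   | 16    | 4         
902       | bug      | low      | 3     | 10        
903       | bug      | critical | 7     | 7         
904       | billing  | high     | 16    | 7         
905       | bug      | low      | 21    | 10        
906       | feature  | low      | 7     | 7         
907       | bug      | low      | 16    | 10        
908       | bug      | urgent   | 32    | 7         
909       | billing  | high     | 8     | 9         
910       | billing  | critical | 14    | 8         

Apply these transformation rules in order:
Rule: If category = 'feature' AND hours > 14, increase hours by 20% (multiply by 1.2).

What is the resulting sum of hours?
140

Step 1: Find records where category = 'feature' AND hours > 14
Step 2: 0 records match, summing to 0
Step 3: After multiplier: 0 × 1.2 = 0.0
Step 4: Unaffected records sum: 140
Step 5: Final sum = 0.0 + 140 = 140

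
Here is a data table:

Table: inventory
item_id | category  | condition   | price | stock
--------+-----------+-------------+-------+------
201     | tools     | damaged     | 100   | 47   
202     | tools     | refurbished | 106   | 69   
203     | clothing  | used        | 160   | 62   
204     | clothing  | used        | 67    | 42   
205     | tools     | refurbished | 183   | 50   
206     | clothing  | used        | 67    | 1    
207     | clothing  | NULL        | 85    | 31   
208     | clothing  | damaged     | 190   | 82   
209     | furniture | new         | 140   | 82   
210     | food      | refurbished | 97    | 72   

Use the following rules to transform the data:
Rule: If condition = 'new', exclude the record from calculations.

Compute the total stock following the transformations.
456

Step 1: Identify records where condition = 'new'
Step 2: The excluded records sum to 82
Step 3: Original total stock = 538
Step 4: Remaining total = 538 - 82 = 456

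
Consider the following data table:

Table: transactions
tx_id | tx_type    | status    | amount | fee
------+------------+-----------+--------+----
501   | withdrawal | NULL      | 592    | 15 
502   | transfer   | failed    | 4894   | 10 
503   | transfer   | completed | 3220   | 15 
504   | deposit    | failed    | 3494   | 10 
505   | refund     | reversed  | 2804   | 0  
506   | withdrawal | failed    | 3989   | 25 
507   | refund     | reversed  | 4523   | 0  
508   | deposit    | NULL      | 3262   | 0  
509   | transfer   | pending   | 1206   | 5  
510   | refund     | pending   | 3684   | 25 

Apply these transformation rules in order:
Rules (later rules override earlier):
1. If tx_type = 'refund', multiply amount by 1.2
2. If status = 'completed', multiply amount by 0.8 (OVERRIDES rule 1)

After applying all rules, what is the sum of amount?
33226.2

Step 1: Rule 2 takes priority for records with status = 'completed'
  - 1 records: 3220 × 0.8 = 2576.0
Step 2: Rule 1 applies to remaining records with tx_type = 'refund'
  - 3 records: 11011 × 1.2 = 13213.2
Step 3: Other records unchanged: 17437
Step 4: Final sum = 2576.0 + 13213.2 + 17437 = 33226.2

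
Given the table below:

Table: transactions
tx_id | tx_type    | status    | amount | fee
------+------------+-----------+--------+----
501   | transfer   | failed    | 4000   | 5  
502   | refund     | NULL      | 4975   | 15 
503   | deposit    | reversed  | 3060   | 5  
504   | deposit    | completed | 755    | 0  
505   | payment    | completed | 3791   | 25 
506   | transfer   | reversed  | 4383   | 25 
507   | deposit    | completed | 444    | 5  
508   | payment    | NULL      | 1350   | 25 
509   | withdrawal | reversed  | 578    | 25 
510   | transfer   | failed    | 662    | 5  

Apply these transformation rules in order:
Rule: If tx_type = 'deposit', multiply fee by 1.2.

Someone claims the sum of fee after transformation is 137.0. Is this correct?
Yes, the result is correct.

Step 1: Calculate the correct sum after transformation
Step 2: Apply multiplier 1.2 to records where tx_type = 'deposit'
Step 3: Correct result = 137.0
Step 4: Claimed result = 137.0
Step 5: 137.0 = 137.0 ✓
Conclusion: The claimed result is correct.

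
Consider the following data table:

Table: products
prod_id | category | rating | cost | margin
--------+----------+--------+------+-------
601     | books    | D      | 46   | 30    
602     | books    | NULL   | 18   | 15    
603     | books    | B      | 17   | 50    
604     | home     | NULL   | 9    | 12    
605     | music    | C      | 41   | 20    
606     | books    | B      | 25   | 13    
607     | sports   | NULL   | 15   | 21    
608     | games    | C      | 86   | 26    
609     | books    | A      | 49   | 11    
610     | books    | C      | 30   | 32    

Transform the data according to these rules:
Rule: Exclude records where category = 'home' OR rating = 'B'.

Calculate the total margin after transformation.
155

Step 1: Find records where category = 'home' OR rating = 'B'
Step 2: 3 records match, summing to 75
Step 3: Original sum: 230
Step 4: Remaining sum = 230 - 75 = 155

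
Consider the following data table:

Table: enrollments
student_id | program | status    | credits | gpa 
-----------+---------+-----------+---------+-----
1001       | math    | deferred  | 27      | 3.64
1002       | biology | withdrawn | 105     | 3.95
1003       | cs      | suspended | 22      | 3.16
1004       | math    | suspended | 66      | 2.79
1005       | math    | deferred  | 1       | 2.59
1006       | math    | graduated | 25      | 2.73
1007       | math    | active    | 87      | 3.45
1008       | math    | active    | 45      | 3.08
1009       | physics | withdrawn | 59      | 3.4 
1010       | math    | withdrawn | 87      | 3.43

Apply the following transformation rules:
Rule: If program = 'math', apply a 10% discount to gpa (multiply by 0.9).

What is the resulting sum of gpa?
30.05

Step 1: Records with program = 'math' have total gpa = 21.71
Step 2: Apply multiplier: 21.71 × 0.9 = 19.54
Step 3: Other records total: 10.51
Step 4: Final sum = 19.54 + 10.51 = 30.05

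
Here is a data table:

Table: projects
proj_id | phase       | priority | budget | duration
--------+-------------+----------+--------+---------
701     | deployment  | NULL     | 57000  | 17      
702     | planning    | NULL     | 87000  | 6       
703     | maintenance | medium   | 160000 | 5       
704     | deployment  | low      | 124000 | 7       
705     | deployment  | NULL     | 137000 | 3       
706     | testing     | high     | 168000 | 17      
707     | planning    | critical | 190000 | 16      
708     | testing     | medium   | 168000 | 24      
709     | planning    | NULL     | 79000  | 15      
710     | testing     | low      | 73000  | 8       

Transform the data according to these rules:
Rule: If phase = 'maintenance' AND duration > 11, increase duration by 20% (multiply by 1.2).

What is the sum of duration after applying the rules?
118

Step 1: Find records where phase = 'maintenance' AND duration > 11
Step 2: 0 records match, summing to 0
Step 3: After multiplier: 0 × 1.2 = 0.0
Step 4: Unaffected records sum: 118
Step 5: Final sum = 0.0 + 118 = 118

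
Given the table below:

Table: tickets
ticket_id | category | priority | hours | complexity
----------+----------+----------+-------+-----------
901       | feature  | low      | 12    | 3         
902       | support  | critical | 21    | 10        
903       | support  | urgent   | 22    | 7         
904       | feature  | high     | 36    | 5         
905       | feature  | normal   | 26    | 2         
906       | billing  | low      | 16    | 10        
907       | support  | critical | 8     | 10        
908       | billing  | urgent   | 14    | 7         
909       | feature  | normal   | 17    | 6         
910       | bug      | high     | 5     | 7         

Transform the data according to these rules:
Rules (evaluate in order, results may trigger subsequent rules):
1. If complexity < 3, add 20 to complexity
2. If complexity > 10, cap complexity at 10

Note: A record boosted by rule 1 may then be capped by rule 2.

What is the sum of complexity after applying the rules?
75

Step 1: Apply rule 1 to records with complexity < 3
  - 1 records get bonus of 20
  - Of these, 1 records then exceed 10 and get capped
Step 2: Apply rule 2 to records with complexity > 10
  - 0 records (original) are capped
Step 3: Calculate final sum = 75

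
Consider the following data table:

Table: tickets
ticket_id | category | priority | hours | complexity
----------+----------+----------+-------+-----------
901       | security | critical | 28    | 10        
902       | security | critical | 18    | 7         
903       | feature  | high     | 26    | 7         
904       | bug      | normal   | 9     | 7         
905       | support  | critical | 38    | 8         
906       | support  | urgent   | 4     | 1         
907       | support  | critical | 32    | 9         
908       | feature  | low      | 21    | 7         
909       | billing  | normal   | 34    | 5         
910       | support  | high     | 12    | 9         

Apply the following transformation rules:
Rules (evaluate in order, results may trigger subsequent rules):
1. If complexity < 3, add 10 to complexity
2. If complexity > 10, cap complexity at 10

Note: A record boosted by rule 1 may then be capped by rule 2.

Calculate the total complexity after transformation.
79

Step 1: Apply rule 1 to records with complexity < 3
  - 1 records get bonus of 10
  - Of these, 1 records then exceed 10 and get capped
Step 2: Apply rule 2 to records with complexity > 10
  - 0 records (original) are capped
Step 3: Calculate final sum = 79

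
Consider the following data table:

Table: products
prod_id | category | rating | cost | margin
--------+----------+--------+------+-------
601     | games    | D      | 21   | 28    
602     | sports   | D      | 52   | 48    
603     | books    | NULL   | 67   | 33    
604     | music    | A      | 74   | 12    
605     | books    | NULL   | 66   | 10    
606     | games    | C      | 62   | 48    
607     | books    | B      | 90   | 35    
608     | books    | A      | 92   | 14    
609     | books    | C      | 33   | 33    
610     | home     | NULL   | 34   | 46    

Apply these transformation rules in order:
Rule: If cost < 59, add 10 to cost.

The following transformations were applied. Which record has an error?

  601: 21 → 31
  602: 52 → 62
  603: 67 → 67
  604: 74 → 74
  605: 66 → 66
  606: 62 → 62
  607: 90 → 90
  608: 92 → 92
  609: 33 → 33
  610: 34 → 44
Record 609 has an error. The correct transformed value should be 43, not 33.

Step 1: Check each record against the rule
Step 2: Record 609 has cost = 33
Step 3: Since 33 < 59, the bonus should have been applied
Step 4: Correct value = 43, but claimed value = 33
Conclusion: Record 609 has the error.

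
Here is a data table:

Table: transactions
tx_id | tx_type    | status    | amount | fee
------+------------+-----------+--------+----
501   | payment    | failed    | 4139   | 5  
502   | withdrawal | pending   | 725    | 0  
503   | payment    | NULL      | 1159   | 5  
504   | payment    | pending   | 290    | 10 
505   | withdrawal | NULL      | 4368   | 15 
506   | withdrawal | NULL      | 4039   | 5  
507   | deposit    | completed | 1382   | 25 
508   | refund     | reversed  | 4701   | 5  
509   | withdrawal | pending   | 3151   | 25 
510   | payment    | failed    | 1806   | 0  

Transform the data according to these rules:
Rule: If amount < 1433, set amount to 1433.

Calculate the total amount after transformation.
27936

Step 1: 4 records have amount < 1433
Step 2: These records originally summed to 3556
Step 3: After setting to minimum: 4 × 1433 = 5732
Step 4: Unaffected records sum: 22204
Step 5: Final sum = 5732 + 22204 = 27936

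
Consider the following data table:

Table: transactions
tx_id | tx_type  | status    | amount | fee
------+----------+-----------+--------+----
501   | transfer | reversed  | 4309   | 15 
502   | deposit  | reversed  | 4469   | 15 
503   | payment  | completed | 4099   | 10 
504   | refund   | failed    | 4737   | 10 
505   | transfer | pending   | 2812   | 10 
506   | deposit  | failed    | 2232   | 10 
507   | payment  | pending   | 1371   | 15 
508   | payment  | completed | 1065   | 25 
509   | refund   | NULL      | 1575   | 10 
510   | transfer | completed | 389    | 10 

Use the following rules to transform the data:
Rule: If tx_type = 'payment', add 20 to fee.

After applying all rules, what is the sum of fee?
190

Step 1: Count records where tx_type = 'payment': 3
Step 2: Total bonus added: 3 × 20 = 60
Step 3: Original sum of fee: 130
Step 4: Final sum = 130 + 60 = 190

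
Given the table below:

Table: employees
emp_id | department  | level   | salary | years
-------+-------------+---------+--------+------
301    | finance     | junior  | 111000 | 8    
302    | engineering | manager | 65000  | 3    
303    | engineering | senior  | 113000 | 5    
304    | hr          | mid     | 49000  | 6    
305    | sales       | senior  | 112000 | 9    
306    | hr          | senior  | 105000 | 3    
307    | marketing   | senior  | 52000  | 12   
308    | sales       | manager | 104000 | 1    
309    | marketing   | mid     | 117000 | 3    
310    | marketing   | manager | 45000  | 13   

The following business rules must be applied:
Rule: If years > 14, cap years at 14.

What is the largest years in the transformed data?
13

Step 1: Original maximum years = 13
Step 2: Check cap of 14 against maximum
Step 3: No records exceed the cap (max 13 <= cap 14), so no capping applies
Step 4: Maximum after transformation = 13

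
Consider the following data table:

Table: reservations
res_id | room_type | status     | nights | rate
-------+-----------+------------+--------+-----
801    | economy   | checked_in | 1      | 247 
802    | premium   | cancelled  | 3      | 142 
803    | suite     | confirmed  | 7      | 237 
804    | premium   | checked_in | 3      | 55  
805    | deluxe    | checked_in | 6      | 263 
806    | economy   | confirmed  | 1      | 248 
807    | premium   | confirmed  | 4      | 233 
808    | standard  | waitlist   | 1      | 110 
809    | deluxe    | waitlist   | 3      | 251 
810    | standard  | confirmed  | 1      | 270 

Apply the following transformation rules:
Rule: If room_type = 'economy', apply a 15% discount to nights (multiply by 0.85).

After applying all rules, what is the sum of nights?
29.7

Step 1: Records with room_type = 'economy' have total nights = 2
Step 2: Apply multiplier: 2 × 0.85 = 1.7
Step 3: Other records total: 28
Step 4: Final sum = 1.7 + 28 = 29.7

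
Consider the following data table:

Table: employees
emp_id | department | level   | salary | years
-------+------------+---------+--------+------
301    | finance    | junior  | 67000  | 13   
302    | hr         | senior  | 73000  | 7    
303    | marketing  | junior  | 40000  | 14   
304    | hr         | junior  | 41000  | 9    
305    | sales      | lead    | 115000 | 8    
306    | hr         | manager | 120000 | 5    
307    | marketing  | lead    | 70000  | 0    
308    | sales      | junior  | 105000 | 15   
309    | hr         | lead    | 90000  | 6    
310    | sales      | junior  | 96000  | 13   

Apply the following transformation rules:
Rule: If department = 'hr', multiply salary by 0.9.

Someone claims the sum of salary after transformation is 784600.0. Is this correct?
Yes, the result is correct.

Step 1: Calculate the correct sum after transformation
Step 2: Apply multiplier 0.9 to records where department = 'hr'
Step 3: Correct result = 784600.0
Step 4: Claimed result = 784600.0
Step 5: 784600.0 = 784600.0 ✓
Conclusion: The claimed result is correct.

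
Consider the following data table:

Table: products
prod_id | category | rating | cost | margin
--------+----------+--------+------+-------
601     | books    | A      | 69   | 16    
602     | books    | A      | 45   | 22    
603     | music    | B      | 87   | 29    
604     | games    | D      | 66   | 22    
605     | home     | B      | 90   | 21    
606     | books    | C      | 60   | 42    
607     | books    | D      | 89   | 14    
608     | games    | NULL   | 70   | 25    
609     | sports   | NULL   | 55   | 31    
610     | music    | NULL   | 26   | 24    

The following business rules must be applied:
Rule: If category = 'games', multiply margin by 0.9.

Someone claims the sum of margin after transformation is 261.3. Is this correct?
No, the correct result is 241.3.

Step 1: Calculate the correct sum after transformation
Step 2: Apply multiplier 0.9 to records where category = 'games'
Step 3: Correct result = 241.3
Step 4: Claimed result = 261.3
Step 5: 241.3 ≠ 261.3
Conclusion: The claimed result is incorrect. The correct answer is 241.3.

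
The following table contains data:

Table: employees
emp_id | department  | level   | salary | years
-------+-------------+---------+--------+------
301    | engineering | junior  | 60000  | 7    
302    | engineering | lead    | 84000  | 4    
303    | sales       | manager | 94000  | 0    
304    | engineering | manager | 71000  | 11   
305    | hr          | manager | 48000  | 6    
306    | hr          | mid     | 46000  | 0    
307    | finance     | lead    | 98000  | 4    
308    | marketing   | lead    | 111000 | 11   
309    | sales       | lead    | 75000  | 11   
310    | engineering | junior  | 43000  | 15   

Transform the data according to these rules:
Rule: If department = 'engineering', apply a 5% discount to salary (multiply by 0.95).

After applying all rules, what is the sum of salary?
717100.0

Step 1: Records with department = 'engineering' have total salary = 258000
Step 2: Apply multiplier: 258000 × 0.95 = 245100.0
Step 3: Other records total: 472000
Step 4: Final sum = 245100.0 + 472000 = 717100.0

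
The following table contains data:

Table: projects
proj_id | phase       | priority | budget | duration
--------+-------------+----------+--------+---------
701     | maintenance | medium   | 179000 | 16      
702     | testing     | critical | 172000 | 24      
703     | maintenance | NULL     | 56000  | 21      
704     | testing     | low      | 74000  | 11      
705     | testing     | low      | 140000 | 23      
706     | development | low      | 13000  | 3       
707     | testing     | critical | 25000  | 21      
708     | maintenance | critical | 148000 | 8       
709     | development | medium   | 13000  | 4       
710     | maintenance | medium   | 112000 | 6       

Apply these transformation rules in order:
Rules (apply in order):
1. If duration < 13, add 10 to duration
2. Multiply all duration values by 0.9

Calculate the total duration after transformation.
168.3

Step 1: Apply Rule 1 - Add 10 to records with duration < 13
  - 5 records affected: 32 + (5 × 10) = 82
  - Unaffected records: 105
  - Sum after Rule 1: 187
Step 2: Apply Rule 2 - Multiply all by 0.9
  - 187 × 0.9 = 168.3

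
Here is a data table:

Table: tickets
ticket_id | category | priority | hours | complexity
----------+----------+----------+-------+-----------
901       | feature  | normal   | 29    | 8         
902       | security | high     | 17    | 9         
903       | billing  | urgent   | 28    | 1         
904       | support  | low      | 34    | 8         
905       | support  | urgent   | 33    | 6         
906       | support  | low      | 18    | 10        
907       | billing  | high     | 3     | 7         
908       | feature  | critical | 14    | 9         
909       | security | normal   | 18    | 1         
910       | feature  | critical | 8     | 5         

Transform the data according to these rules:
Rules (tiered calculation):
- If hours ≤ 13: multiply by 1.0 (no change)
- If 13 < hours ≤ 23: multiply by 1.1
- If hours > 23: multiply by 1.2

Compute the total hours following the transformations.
233.5

Step 1: Tier 1 (hours ≤ 13): 2 records, sum = 11 × 1.0 = 11.0
Step 2: Tier 2 (13 < hours ≤ 23): 4 records, sum = 67 × 1.1 = 73.7
Step 3: Tier 3 (hours > 23): 4 records, sum = 124 × 1.2 = 148.8
Step 4: Final sum = 11.0 + 73.7 + 148.8 = 233.5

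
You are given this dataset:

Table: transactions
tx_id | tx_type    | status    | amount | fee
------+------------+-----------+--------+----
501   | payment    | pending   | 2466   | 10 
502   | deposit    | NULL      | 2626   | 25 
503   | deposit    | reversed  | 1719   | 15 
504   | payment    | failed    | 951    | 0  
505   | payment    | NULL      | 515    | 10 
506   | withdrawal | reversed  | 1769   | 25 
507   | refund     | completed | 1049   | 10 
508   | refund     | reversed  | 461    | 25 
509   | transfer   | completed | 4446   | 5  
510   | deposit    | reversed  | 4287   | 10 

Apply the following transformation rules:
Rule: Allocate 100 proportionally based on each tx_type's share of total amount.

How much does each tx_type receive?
deposit: 42.55, payment: 19.38, refund: 7.44, transfer: 21.91, withdrawal: 8.72

Step 1: Calculate total amount = 20289
Step 2: Calculate each tx_type's proportion:
  deposit: 8632/20289 = 42.55% → 42.55
  payment: 3932/20289 = 19.38% → 19.38
  refund: 1510/20289 = 7.44% → 7.44
  transfer: 4446/20289 = 21.91% → 21.91
  withdrawal: 1769/20289 = 8.72% → 8.72
Step 3: Verify: sum of allocations ≈ 100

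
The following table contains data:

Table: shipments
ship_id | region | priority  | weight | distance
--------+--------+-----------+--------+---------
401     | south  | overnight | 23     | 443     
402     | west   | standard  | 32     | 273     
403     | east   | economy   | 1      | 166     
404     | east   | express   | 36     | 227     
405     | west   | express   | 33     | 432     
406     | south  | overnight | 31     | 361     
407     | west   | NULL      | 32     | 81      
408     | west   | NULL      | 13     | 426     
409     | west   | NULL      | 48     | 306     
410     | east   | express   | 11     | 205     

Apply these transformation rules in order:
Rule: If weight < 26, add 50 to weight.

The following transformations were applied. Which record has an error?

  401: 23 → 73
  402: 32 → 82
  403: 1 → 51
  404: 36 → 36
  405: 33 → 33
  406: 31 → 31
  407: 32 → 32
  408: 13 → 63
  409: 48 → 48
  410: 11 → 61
Record 402 has an error. The correct transformed value should be 32, not 82.

Step 1: Check each record against the rule
Step 2: Record 402 has weight = 32
Step 3: Since 32 >= 26, the bonus should not have been applied
Step 4: Correct value = 32, but claimed value = 82
Conclusion: Record 402 has the error.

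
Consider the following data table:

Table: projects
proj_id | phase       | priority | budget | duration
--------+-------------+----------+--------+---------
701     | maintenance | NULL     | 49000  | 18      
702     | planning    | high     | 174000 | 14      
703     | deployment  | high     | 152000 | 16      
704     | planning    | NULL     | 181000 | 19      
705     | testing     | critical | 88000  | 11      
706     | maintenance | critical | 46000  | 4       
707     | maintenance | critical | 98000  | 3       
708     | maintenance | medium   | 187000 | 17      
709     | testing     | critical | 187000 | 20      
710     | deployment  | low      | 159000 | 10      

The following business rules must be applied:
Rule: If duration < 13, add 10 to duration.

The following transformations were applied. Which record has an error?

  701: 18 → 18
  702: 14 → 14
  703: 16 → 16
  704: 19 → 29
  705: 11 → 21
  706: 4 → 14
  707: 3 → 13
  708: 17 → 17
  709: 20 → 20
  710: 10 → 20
Record 704 has an error. The correct transformed value should be 19, not 29.

Step 1: Check each record against the rule
Step 2: Record 704 has duration = 19
Step 3: Since 19 >= 13, the bonus should not have been applied
Step 4: Correct value = 19, but claimed value = 29
Conclusion: Record 704 has the error.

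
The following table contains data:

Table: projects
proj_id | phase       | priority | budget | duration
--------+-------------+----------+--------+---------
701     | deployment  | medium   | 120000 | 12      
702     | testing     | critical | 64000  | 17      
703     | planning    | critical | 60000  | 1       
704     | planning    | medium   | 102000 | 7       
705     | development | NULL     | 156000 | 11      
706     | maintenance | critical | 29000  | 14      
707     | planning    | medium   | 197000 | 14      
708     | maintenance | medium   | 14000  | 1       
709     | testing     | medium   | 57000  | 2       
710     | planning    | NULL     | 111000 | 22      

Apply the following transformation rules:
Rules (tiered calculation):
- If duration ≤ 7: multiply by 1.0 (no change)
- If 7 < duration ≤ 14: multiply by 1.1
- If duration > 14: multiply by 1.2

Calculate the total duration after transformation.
113.9

Step 1: Tier 1 (duration ≤ 7): 4 records, sum = 11 × 1.0 = 11.0
Step 2: Tier 2 (7 < duration ≤ 14): 4 records, sum = 51 × 1.1 = 56.1
Step 3: Tier 3 (duration > 14): 2 records, sum = 39 × 1.2 = 46.8
Step 4: Final sum = 11.0 + 56.1 + 46.8 = 113.9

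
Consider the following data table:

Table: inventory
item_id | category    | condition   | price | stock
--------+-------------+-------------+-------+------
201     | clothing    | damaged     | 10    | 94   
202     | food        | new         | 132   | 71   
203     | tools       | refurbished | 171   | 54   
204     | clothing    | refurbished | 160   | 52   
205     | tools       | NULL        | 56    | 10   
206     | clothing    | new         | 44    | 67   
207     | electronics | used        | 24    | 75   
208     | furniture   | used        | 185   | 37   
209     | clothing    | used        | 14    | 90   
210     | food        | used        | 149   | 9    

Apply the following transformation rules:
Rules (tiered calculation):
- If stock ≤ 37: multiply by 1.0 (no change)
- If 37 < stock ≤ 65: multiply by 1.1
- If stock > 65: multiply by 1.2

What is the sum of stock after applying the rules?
649.0

Step 1: Tier 1 (stock ≤ 37): 3 records, sum = 56 × 1.0 = 56.0
Step 2: Tier 2 (37 < stock ≤ 65): 2 records, sum = 106 × 1.1 = 116.6
Step 3: Tier 3 (stock > 65): 5 records, sum = 397 × 1.2 = 476.4
Step 4: Final sum = 56.0 + 116.6 + 476.4 = 649.0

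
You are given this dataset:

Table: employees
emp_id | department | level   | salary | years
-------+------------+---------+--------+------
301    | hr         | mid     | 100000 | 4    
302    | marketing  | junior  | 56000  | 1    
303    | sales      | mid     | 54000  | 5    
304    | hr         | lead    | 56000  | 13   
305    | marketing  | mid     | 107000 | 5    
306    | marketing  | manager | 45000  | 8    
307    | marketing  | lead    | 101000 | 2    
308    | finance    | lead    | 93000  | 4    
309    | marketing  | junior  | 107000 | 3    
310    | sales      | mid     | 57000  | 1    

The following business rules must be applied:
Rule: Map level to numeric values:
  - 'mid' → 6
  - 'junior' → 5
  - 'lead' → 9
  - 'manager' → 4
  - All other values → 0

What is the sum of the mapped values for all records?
65

Step 1: Apply mapping to each record
Step 2: Count by status:
  'mid': 4 records × 6 = 24
  'junior': 2 records × 5 = 10
  'lead': 3 records × 9 = 27
  'manager': 1 records × 4 = 4
Step 3: Sum all mapped values = 65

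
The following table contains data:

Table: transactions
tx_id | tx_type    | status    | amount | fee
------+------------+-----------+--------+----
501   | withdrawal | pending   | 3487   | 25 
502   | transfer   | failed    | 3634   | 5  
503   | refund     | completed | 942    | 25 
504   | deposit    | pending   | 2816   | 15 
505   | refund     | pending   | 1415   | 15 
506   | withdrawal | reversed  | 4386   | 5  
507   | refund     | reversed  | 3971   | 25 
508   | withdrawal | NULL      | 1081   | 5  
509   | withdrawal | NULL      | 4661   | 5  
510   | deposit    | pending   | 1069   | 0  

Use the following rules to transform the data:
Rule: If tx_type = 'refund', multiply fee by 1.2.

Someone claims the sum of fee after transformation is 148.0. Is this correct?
No, the correct result is 138.0.

Step 1: Calculate the correct sum after transformation
Step 2: Apply multiplier 1.2 to records where tx_type = 'refund'
Step 3: Correct result = 138.0
Step 4: Claimed result = 148.0
Step 5: 138.0 ≠ 148.0
Conclusion: The claimed result is incorrect. The correct answer is 138.0.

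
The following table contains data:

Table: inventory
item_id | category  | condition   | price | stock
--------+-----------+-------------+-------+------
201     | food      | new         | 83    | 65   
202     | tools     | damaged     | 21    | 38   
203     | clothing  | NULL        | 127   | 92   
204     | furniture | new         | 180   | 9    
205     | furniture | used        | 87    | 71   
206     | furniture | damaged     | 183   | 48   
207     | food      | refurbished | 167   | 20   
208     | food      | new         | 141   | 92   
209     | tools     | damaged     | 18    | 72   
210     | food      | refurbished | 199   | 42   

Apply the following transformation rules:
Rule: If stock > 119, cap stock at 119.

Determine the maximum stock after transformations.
92

Step 1: Original maximum stock = 92
Step 2: Check cap of 119 against maximum
Step 3: No records exceed the cap (max 92 <= cap 119), so no capping applies
Step 4: Maximum after transformation = 92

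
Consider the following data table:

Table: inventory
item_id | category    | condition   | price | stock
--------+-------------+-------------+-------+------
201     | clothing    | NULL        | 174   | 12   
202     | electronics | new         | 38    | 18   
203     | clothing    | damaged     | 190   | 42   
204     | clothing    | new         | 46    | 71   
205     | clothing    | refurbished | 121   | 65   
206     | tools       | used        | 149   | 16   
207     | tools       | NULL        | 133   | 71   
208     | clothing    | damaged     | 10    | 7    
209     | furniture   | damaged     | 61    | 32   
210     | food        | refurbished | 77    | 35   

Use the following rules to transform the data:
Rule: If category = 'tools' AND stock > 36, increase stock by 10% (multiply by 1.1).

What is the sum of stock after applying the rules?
376.1

Step 1: Find records where category = 'tools' AND stock > 36
Step 2: 1 records match, summing to 71
Step 3: After multiplier: 71 × 1.1 = 78.1
Step 4: Unaffected records sum: 298
Step 5: Final sum = 78.1 + 298 = 376.1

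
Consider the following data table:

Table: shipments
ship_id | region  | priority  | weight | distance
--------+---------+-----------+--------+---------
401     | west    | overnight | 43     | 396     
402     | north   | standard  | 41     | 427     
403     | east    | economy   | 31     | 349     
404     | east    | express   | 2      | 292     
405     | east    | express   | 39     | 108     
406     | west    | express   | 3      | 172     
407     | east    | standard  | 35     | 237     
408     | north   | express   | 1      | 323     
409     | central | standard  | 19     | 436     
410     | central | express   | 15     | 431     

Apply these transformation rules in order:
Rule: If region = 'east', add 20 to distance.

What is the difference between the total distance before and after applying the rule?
80

Step 1: Original sum of distance = 3171
Step 2: 4 records have region = 'east'
Step 3: Each affected record changes by 20
Step 4: Total change = 4 × 20 = 80
Step 5: New sum = 3171 + 80 = 3251
Step 6: Difference = |3251 - 3171| = 80
        (Sum increased by 80)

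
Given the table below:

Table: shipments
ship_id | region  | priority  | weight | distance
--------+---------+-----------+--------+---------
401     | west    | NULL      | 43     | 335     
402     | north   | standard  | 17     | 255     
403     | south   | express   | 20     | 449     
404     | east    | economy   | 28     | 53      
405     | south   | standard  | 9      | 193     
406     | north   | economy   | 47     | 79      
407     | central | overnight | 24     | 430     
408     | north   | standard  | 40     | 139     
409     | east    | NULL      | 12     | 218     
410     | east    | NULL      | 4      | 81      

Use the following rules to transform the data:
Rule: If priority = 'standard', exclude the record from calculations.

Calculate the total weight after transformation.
178

Step 1: Identify records where priority = 'standard'
Step 2: The excluded records sum to 66
Step 3: Original total weight = 244
Step 4: Remaining total = 244 - 66 = 178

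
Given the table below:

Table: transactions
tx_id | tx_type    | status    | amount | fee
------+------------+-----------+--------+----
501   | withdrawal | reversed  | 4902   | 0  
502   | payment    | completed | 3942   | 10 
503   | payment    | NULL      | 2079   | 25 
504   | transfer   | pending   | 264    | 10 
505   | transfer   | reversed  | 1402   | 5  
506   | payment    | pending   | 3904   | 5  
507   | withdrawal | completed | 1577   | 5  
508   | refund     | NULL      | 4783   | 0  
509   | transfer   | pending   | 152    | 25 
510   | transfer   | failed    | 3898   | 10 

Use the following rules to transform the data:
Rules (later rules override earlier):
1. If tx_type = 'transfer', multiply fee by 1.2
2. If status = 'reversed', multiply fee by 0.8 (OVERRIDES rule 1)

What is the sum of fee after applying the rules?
103.0

Step 1: Rule 2 takes priority for records with status = 'reversed'
  - 2 records: 5 × 0.8 = 4.0
Step 2: Rule 1 applies to remaining records with tx_type = 'transfer'
  - 3 records: 45 × 1.2 = 54.0
Step 3: Other records unchanged: 45
Step 4: Final sum = 4.0 + 54.0 + 45 = 103.0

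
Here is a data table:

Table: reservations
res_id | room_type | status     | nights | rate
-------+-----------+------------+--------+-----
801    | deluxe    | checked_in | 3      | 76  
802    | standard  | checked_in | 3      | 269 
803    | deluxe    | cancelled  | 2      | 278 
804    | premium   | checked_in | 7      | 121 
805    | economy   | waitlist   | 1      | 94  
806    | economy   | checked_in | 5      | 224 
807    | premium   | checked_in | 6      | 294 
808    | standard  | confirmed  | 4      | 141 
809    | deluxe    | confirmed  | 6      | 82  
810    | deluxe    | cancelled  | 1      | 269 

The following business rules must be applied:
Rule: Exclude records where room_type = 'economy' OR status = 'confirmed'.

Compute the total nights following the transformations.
22

Step 1: Find records where room_type = 'economy' OR status = 'confirmed'
Step 2: 4 records match, summing to 16
Step 3: Original sum: 38
Step 4: Remaining sum = 38 - 16 = 22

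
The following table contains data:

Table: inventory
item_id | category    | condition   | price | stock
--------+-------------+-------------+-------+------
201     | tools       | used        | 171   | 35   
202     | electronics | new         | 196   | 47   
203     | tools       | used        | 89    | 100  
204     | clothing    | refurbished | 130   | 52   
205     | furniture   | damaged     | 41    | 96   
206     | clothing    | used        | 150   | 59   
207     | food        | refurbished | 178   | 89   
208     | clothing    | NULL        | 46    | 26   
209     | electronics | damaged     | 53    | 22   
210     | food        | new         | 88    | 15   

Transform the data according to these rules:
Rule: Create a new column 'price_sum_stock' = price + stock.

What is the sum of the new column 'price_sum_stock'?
1683

Step 1: For each record, compute price + stock
Example calculations:
  171 + 35 = 206
  196 + 47 = 243
  89 + 100 = 189
  ...
Step 2: Sum all derived values
Step 3: Total = 1683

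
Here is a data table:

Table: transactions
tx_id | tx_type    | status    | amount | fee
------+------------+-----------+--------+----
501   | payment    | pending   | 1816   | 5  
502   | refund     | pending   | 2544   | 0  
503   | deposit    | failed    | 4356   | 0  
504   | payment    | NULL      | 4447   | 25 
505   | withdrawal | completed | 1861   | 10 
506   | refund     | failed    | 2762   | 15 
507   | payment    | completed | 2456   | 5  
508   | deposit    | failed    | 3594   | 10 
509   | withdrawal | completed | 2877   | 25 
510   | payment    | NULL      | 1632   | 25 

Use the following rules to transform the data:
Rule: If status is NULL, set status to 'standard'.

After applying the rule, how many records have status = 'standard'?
2

Step 1: Count records where status IS NULL
Step 2: Found 2 records with NULL status
Step 3: These records will have status set to 'standard'
Step 4: Records already having status = 'standard': 0
Step 5: Answer: 2 + 0 = 2 records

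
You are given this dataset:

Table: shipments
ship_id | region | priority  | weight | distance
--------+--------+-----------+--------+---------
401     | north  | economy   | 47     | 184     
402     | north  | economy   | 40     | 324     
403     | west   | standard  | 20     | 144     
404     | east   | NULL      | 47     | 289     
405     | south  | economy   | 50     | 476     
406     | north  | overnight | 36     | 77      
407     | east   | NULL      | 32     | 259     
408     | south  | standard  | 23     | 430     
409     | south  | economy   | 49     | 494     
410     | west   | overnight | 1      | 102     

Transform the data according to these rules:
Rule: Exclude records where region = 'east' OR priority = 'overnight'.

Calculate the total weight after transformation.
229

Step 1: Find records where region = 'east' OR priority = 'overnight'
Step 2: 4 records match, summing to 116
Step 3: Original sum: 345
Step 4: Remaining sum = 345 - 116 = 229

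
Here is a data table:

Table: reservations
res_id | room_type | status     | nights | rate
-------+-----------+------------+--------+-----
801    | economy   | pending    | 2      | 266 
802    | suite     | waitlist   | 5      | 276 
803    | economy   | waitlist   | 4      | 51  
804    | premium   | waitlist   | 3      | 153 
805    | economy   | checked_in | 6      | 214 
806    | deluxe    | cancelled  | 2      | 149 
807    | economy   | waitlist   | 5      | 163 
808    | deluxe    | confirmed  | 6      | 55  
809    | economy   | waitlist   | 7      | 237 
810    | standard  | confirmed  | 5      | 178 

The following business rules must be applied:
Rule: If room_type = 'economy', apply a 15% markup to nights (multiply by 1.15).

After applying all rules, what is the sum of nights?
48.6

Step 1: Records with room_type = 'economy' have total nights = 24
Step 2: Apply multiplier: 24 × 1.15 = 27.6
Step 3: Other records total: 21
Step 4: Final sum = 27.6 + 21 = 48.6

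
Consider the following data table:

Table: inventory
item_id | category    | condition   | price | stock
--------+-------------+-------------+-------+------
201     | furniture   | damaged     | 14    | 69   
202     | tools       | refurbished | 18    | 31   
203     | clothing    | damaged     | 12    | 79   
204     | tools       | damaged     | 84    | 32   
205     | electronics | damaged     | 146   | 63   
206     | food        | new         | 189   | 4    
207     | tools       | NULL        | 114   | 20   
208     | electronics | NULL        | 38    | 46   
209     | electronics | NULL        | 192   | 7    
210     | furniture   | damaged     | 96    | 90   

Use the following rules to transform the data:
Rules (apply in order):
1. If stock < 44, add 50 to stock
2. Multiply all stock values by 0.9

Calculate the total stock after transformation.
621.9

Step 1: Apply Rule 1 - Add 50 to records with stock < 44
  - 5 records affected: 94 + (5 × 50) = 344
  - Unaffected records: 347
  - Sum after Rule 1: 691
Step 2: Apply Rule 2 - Multiply all by 0.9
  - 691 × 0.9 = 621.9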